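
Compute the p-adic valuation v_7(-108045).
v_7(-108045) = 4

v_7(n) is the largest exponent k such that 7^k divides n. Factor out: -108045 = -7^4 · 45. (Sign doesn't affect v_p.) So v_7(-108045) = 4.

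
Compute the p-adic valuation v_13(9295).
v_13(9295) = 2

v_13(n) is the largest exponent k such that 13^k divides n. Factor out: 9295 = 13^2 · 55. (Sign doesn't affect v_p.) So v_13(9295) = 2.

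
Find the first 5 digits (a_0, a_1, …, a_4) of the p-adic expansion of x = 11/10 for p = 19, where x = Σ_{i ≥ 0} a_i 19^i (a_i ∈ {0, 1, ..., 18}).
(a_0, …, a_4) = (3, 17, 1, 17, 1)

v_19(11/10) = 0 (numerator and denominator both coprime to 19), so x ∈ ℤ_19^×. Compute digits iteratively via a_i = x_i mod 19, x_{i+1} = (x_i − a_i)/19, with x_0 = x:
  x_0 = 11/10;  a_0 = 3;  x_1 = (x_0 − 3)/19 = -1/10
  x_1 = -1/10;  a_1 = 17;  x_2 = (x_1 − 17)/19 = -9/10
  x_2 = -9/10;  a_2 = 1;  x_3 = (x_2 − 1)/19 = -1/10
  x_3 = -1/10;  a_3 = 17;  x_4 = (x_3 − 17)/19 = -9/10
  x_4 = -9/10;  a_4 = 1;  x_5 = (x_4 − 1)/19 = -1/10
Digits: (3, 17, 1, 17, 1).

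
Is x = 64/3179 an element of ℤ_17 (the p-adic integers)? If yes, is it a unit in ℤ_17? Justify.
x ∉ ℤ_17 (v_17(x) = -2 < 0)

ℤ_17 = {x ∈ ℚ_17 : v_17(x) ≥ 0} and ℤ_17^× = {x ∈ ℤ_17 : v_17(x) = 0}. Here v_17(64/3179) = v_17(num) − v_17(den) = -2; compare against these criteria.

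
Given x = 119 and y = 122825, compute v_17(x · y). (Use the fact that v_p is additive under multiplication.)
v_17(14616175) = 4

v_p(x) = 1 (factor: 119 = 17^1 · 7); v_p(y) = 3 (factor: 122825 = 17^3 · 25). Additivity: v_p(xy) = v_p(x) + v_p(y) = 1 + 3 = 4. (Direct check: xy = 14616175 = 17^4 · (175).)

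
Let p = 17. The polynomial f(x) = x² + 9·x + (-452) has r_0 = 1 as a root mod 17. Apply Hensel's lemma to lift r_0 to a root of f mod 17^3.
r_2 = 987 (mod 4913)

Hensel: r_{i+1} = r_i − f(r_i)·(f′(r_i))^{-1} mod 17^{i+2}, f′(x) = 2x + 9. Iterate:
  r_0 = 1 (mod 17)
  r_1 = 120 (mod 289)
  r_2 = 987 (mod 4913)
Final: r = 987 satisfies f(r) ≡ 0 mod 17^3.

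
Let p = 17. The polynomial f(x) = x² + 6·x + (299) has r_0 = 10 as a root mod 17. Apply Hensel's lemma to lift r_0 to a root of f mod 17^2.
r_1 = 248 (mod 289)

Hensel: r_{i+1} = r_i − f(r_i)·(f′(r_i))^{-1} mod 17^{i+2}, f′(x) = 2x + 6. Iterate:
  r_0 = 10 (mod 17)
  r_1 = 248 (mod 289)
Final: r = 248 satisfies f(r) ≡ 0 mod 17^2.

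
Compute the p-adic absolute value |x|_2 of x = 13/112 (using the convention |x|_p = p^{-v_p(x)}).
|13/112|_2 = 16

Step 1 — compute v_2(x) by factoring powers of 2 out of the numerator and denominator: v_2(13/112) = -4. Step 2 — apply |x|_p = p^{-v_p(x)} = 2^{4} = 16.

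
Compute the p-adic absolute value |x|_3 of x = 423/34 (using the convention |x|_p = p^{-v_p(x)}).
|423/34|_3 = 1/9

Step 1 — compute v_3(x) by factoring powers of 3 out of the numerator and denominator: v_3(423/34) = 2. Step 2 — apply |x|_p = p^{-v_p(x)} = 3^{-2} = 1/9.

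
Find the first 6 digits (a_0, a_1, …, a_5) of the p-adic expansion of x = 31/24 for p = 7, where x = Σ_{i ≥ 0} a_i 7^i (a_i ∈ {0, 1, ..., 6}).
(a_0, …, a_5) = (1, 5, 6, 4, 6, 4)

v_7(31/24) = 0 (numerator and denominator both coprime to 7), so x ∈ ℤ_7^×. Compute digits iteratively via a_i = x_i mod 7, x_{i+1} = (x_i − a_i)/7, with x_0 = x:
  x_0 = 31/24;  a_0 = 1;  x_1 = (x_0 − 1)/7 = 1/24
  x_1 = 1/24;  a_1 = 5;  x_2 = (x_1 − 5)/7 = -17/24
  x_2 = -17/24;  a_2 = 6;  x_3 = (x_2 − 6)/7 = -23/24
  x_3 = -23/24;  a_3 = 4;  x_4 = (x_3 − 4)/7 = -17/24
  x_4 = -17/24;  a_4 = 6;  x_5 = (x_4 − 6)/7 = -23/24
  x_5 = -23/24;  a_5 = 4;  x_6 = (x_5 − 4)/7 = -17/24
Digits: (1, 5, 6, 4, 6, 4).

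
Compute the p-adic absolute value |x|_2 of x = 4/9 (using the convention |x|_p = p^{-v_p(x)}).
|4/9|_2 = 1/4

Step 1 — compute v_2(x) by factoring powers of 2 out of the numerator and denominator: v_2(4/9) = 2. Step 2 — apply |x|_p = p^{-v_p(x)} = 2^{-2} = 1/4.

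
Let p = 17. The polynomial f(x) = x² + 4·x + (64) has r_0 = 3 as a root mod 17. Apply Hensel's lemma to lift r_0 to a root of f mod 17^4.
r_3 = 50714 (mod 83521)

Hensel: r_{i+1} = r_i − f(r_i)·(f′(r_i))^{-1} mod 17^{i+2}, f′(x) = 2x + 4. Iterate:
  r_0 = 3 (mod 17)
  r_1 = 139 (mod 289)
  r_2 = 1584 (mod 4913)
  r_3 = 50714 (mod 83521)
Final: r = 50714 satisfies f(r) ≡ 0 mod 17^4.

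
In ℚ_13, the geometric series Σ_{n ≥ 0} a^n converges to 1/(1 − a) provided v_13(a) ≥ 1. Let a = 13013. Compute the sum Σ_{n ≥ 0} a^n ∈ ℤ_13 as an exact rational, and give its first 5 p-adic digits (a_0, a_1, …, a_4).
Σ a^n = 1/(1 − a) = -1/13012;  first 5 digits = (1, 0, 12, 5, 1)

v_13(a) = 2 ≥ 1, so the series converges in ℤ_13 to 1/(1 − a) = 1/(1 − 13013) = -1/13012. Expand this rational in ℤ_13: compute digits iteratively via d_i = x_i mod 13, x_{i+1} = (x_i − d_i)/13. The first 5 digits are (1, 0, 12, 5, 1).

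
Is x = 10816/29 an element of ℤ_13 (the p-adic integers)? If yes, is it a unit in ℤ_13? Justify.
x ∈ ℤ_13 but not a unit; v_13(x) = 2 > 0

ℤ_13 = {x ∈ ℚ_13 : v_13(x) ≥ 0} and ℤ_13^× = {x ∈ ℤ_13 : v_13(x) = 0}. Here v_13(10816/29) = v_13(num) − v_13(den) = 2; compare against these criteria.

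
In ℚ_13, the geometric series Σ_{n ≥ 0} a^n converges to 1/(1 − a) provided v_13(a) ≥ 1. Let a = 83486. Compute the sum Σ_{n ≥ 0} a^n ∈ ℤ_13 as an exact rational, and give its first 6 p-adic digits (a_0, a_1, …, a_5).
Σ a^n = 1/(1 − a) = -1/83485;  first 6 digits = (1, 0, 0, 12, 2, 0)

v_13(a) = 3 ≥ 1, so the series converges in ℤ_13 to 1/(1 − a) = 1/(1 − 83486) = -1/83485. Expand this rational in ℤ_13: compute digits iteratively via d_i = x_i mod 13, x_{i+1} = (x_i − d_i)/13. The first 6 digits are (1, 0, 0, 12, 2, 0).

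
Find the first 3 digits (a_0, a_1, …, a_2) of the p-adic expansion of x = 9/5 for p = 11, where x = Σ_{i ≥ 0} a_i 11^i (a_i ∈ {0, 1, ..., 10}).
(a_0, …, a_2) = (4, 2, 2)

v_11(9/5) = 0 (numerator and denominator both coprime to 11), so x ∈ ℤ_11^×. Compute digits iteratively via a_i = x_i mod 11, x_{i+1} = (x_i − a_i)/11, with x_0 = x:
  x_0 = 9/5;  a_0 = 4;  x_1 = (x_0 − 4)/11 = -1/5
  x_1 = -1/5;  a_1 = 2;  x_2 = (x_1 − 2)/11 = -1/5
  x_2 = -1/5;  a_2 = 2;  x_3 = (x_2 − 2)/11 = -1/5
Digits: (4, 2, 2).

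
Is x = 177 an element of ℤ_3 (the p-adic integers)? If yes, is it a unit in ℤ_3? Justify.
x ∈ ℤ_3 but not a unit; v_3(x) = 1 > 0

ℤ_3 = {x ∈ ℚ_3 : v_3(x) ≥ 0} and ℤ_3^× = {x ∈ ℤ_3 : v_3(x) = 0}. Here v_3(177) = v_3(num) − v_3(den) = 1; compare against these criteria.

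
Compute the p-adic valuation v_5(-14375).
v_5(-14375) = 4

v_5(n) is the largest exponent k such that 5^k divides n. Factor out: -14375 = -5^4 · 23. (Sign doesn't affect v_p.) So v_5(-14375) = 4.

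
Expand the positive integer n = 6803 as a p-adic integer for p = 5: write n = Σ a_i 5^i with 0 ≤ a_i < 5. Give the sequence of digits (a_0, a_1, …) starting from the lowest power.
(a_0, a_1, …) = (3, 0, 2, 4, 0, 2)

Repeated division by 5 gives the digits low-to-high: 6803 = 3 + 2·5^2 + 4·5^3 + 2·5^5. Digit sequence: (3, 0, 2, 4, 0, 2).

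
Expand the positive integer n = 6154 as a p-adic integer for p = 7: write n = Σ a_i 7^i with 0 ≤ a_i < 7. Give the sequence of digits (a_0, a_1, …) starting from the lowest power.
(a_0, a_1, …) = (1, 4, 6, 3, 2)

Repeated division by 7 gives the digits low-to-high: 6154 = 1 + 4·7^1 + 6·7^2 + 3·7^3 + 2·7^4. Digit sequence: (1, 4, 6, 3, 2).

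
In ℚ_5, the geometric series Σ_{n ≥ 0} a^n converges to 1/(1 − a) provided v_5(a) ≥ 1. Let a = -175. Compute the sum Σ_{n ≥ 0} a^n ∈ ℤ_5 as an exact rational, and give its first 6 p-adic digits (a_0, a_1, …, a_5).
Σ a^n = 1/(1 − a) = 1/176;  first 6 digits = (1, 0, 3, 3, 3, 4)

v_5(a) = 2 ≥ 1, so the series converges in ℤ_5 to 1/(1 − a) = 1/(1 − (-175)) = 1/176. Expand this rational in ℤ_5: compute digits iteratively via d_i = x_i mod 5, x_{i+1} = (x_i − d_i)/5. The first 6 digits are (1, 0, 3, 3, 3, 4).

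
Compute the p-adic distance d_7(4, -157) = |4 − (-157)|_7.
d_7(4, -157) = 1/7

Step 1 — x − y = 4 − (-157) = 161. Step 2 — v_7(161) = 1 (factor: 161 = (7^1 · 23); the sign does not affect v_p). Step 3 — |x − y|_7 = 7^{-1} = 1/7.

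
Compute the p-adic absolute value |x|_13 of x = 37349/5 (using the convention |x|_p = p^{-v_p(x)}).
|37349/5|_13 = 1/2197

Step 1 — compute v_13(x) by factoring powers of 13 out of the numerator and denominator: v_13(37349/5) = 3. Step 2 — apply |x|_p = p^{-v_p(x)} = 13^{-3} = 1/2197.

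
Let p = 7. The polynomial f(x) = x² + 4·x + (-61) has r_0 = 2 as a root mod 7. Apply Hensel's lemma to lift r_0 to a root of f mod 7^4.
r_3 = 2109 (mod 2401)

Hensel: r_{i+1} = r_i − f(r_i)·(f′(r_i))^{-1} mod 7^{i+2}, f′(x) = 2x + 4. Iterate:
  r_0 = 2 (mod 7)
  r_1 = 2 (mod 49)
  r_2 = 51 (mod 343)
  r_3 = 2109 (mod 2401)
Final: r = 2109 satisfies f(r) ≡ 0 mod 7^4.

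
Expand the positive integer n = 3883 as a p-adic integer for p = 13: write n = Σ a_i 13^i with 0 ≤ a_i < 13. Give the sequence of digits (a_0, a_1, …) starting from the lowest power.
(a_0, a_1, …) = (9, 12, 9, 1)

Repeated division by 13 gives the digits low-to-high: 3883 = 9 + 12·13^1 + 9·13^2 + 1·13^3. Digit sequence: (9, 12, 9, 1).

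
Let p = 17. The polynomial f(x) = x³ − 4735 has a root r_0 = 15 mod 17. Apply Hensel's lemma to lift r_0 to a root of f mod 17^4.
r_3 = 78351 (mod 83521)

Hensel: r_{i+1} = r_i − f(r_i)/f′(r_i) mod 17^{i+2}, where f′(x) = 3x². Iterate:
  r_0 = 15 (mod 17)
  r_1 = 32 (mod 289)
  r_2 = 4656 (mod 4913)
  r_3 = 78351 (mod 83521)
Final: r = 78351 with f(r) ≡ 0 mod 17^4.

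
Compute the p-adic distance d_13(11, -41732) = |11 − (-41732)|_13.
d_13(11, -41732) = 1/2197

Step 1 — x − y = 11 − (-41732) = 41743. Step 2 — v_13(41743) = 3 (factor: 41743 = (13^3 · 19); the sign does not affect v_p). Step 3 — |x − y|_13 = 13^{-3} = 1/2197.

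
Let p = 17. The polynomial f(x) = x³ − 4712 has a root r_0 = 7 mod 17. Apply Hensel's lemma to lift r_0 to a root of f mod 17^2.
r_1 = 194 (mod 289)

Hensel: r_{i+1} = r_i − f(r_i)/f′(r_i) mod 17^{i+2}, where f′(x) = 3x². Iterate:
  r_0 = 7 (mod 17)
  r_1 = 194 (mod 289)
Final: r = 194 with f(r) ≡ 0 mod 17^2.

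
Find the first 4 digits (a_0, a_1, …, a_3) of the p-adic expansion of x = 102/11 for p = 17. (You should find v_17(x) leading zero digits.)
(a_0, …, a_3) = (0, 16, 13, 10)

v_17(102/11) = 1, so a_0 = ... = a_0 = 0. Factor out: x = 17^1 · u with u = 6/11 a unit in ℤ_17. Expand u iteratively via a_{v+i} = u_i mod 17, u_{i+1} = (u_i − a_{v+i})/17:
  u_0 = 6/11;  a_1 = 16;  u_1 = (u_0 − 16)/17 = -10/11
  u_1 = -10/11;  a_2 = 13;  u_2 = (u_1 − 13)/17 = -9/11
  u_2 = -9/11;  a_3 = 10;  u_3 = (u_2 − 10)/17 = -7/11
Digits: (0, 16, 13, 10).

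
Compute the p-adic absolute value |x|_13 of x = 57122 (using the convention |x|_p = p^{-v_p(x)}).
|57122|_13 = 1/28561

Step 1 — compute v_13(x) by factoring powers of 13 out of the numerator and denominator: v_13(57122) = 4. Step 2 — apply |x|_p = p^{-v_p(x)} = 13^{-4} = 1/28561.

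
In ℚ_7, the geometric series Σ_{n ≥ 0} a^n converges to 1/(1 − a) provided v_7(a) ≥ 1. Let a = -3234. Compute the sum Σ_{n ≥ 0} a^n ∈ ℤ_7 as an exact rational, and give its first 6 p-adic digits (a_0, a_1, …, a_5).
Σ a^n = 1/(1 − a) = 1/3235;  first 6 digits = (1, 0, 4, 4, 0, 6)

v_7(a) = 2 ≥ 1, so the series converges in ℤ_7 to 1/(1 − a) = 1/(1 − (-3234)) = 1/3235. Expand this rational in ℤ_7: compute digits iteratively via d_i = x_i mod 7, x_{i+1} = (x_i − d_i)/7. The first 6 digits are (1, 0, 4, 4, 0, 6).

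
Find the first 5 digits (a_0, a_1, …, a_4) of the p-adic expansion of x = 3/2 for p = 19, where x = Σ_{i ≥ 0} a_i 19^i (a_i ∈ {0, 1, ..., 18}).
(a_0, …, a_4) = (11, 9, 9, 9, 9)

v_19(3/2) = 0 (numerator and denominator both coprime to 19), so x ∈ ℤ_19^×. Compute digits iteratively via a_i = x_i mod 19, x_{i+1} = (x_i − a_i)/19, with x_0 = x:
  x_0 = 3/2;  a_0 = 11;  x_1 = (x_0 − 11)/19 = -1/2
  x_1 = -1/2;  a_1 = 9;  x_2 = (x_1 − 9)/19 = -1/2
  x_2 = -1/2;  a_2 = 9;  x_3 = (x_2 − 9)/19 = -1/2
  x_3 = -1/2;  a_3 = 9;  x_4 = (x_3 − 9)/19 = -1/2
  x_4 = -1/2;  a_4 = 9;  x_5 = (x_4 − 9)/19 = -1/2
Digits: (11, 9, 9, 9, 9).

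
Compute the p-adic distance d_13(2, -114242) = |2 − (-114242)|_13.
d_13(2, -114242) = 1/28561

Step 1 — x − y = 2 − (-114242) = 114244. Step 2 — v_13(114244) = 4 (factor: 114244 = (13^4 · 4); the sign does not affect v_p). Step 3 — |x − y|_13 = 13^{-4} = 1/28561.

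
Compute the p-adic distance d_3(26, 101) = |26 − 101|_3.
d_3(26, 101) = 1/3

Step 1 — x − y = 26 − 101 = -75. Step 2 — v_3(-75) = 1 (factor: -75 = −(3^1 · 25); the sign does not affect v_p). Step 3 — |x − y|_3 = 3^{-1} = 1/3.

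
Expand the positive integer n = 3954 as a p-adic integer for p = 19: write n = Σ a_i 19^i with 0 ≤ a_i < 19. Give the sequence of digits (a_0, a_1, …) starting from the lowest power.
(a_0, a_1, …) = (2, 18, 10)

Repeated division by 19 gives the digits low-to-high: 3954 = 2 + 18·19^1 + 10·19^2. Digit sequence: (2, 18, 10).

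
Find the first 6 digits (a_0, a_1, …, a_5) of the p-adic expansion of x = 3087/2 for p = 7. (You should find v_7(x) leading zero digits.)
(a_0, …, a_5) = (0, 0, 0, 1, 4, 3)

v_7(3087/2) = 3, so a_0 = ... = a_2 = 0. Factor out: x = 7^3 · u with u = 9/2 a unit in ℤ_7. Expand u iteratively via a_{v+i} = u_i mod 7, u_{i+1} = (u_i − a_{v+i})/7:
  u_0 = 9/2;  a_3 = 1;  u_1 = (u_0 − 1)/7 = 1/2
  u_1 = 1/2;  a_4 = 4;  u_2 = (u_1 − 4)/7 = -1/2
  u_2 = -1/2;  a_5 = 3;  u_3 = (u_2 − 3)/7 = -1/2
Digits: (0, 0, 0, 1, 4, 3).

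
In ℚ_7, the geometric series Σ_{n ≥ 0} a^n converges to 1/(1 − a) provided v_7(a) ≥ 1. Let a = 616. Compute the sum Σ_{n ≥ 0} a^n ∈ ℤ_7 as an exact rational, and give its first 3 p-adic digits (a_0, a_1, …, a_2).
Σ a^n = 1/(1 − a) = -1/615;  first 3 digits = (1, 4, 0)

v_7(a) = 1 ≥ 1, so the series converges in ℤ_7 to 1/(1 − a) = 1/(1 − 616) = -1/615. Expand this rational in ℤ_7: compute digits iteratively via d_i = x_i mod 7, x_{i+1} = (x_i − d_i)/7. The first 3 digits are (1, 4, 0).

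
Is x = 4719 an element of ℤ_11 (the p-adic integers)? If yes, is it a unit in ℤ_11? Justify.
x ∈ ℤ_11 but not a unit; v_11(x) = 2 > 0

ℤ_11 = {x ∈ ℚ_11 : v_11(x) ≥ 0} and ℤ_11^× = {x ∈ ℤ_11 : v_11(x) = 0}. Here v_11(4719) = v_11(num) − v_11(den) = 2; compare against these criteria.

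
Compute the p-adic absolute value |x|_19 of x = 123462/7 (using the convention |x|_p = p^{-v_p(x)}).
|123462/7|_19 = 1/6859

Step 1 — compute v_19(x) by factoring powers of 19 out of the numerator and denominator: v_19(123462/7) = 3. Step 2 — apply |x|_p = p^{-v_p(x)} = 19^{-3} = 1/6859.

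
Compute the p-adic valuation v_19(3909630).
v_19(3909630) = 4

v_19(n) is the largest exponent k such that 19^k divides n. Factor out: 3909630 = 19^4 · 30. (Sign doesn't affect v_p.) So v_19(3909630) = 4.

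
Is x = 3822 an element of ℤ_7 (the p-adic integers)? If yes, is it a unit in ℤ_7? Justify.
x ∈ ℤ_7 but not a unit; v_7(x) = 2 > 0

ℤ_7 = {x ∈ ℚ_7 : v_7(x) ≥ 0} and ℤ_7^× = {x ∈ ℤ_7 : v_7(x) = 0}. Here v_7(3822) = v_7(num) − v_7(den) = 2; compare against these criteria.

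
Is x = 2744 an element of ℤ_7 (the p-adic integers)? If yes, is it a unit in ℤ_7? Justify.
x ∈ ℤ_7 but not a unit; v_7(x) = 3 > 0

ℤ_7 = {x ∈ ℚ_7 : v_7(x) ≥ 0} and ℤ_7^× = {x ∈ ℤ_7 : v_7(x) = 0}. Here v_7(2744) = v_7(num) − v_7(den) = 3; compare against these criteria.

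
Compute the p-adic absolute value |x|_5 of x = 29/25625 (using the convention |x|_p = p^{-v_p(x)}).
|29/25625|_5 = 625

Step 1 — compute v_5(x) by factoring powers of 5 out of the numerator and denominator: v_5(29/25625) = -4. Step 2 — apply |x|_p = p^{-v_p(x)} = 5^{4} = 625.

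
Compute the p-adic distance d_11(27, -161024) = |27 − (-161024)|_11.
d_11(27, -161024) = 1/161051

Step 1 — x − y = 27 − (-161024) = 161051. Step 2 — v_11(161051) = 5 (factor: 161051 = (11^5 · 1); the sign does not affect v_p). Step 3 — |x − y|_11 = 11^{-5} = 1/161051.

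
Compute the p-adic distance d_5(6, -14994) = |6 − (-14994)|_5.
d_5(6, -14994) = 1/625

Step 1 — x − y = 6 − (-14994) = 15000. Step 2 — v_5(15000) = 4 (factor: 15000 = (5^4 · 24); the sign does not affect v_p). Step 3 — |x − y|_5 = 5^{-4} = 1/625.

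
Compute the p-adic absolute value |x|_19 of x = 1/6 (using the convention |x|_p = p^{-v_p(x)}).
|1/6|_19 = 1

Step 1 — compute v_19(x) by factoring powers of 19 out of the numerator and denominator: v_19(1/6) = 0. Step 2 — apply |x|_p = p^{-v_p(x)} = 19^{0} = 1.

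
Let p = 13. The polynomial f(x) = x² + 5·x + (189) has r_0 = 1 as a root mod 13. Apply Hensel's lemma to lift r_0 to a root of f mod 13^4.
r_3 = 5864 (mod 28561)

Hensel: r_{i+1} = r_i − f(r_i)·(f′(r_i))^{-1} mod 13^{i+2}, f′(x) = 2x + 5. Iterate:
  r_0 = 1 (mod 13)
  r_1 = 118 (mod 169)
  r_2 = 1470 (mod 2197)
  r_3 = 5864 (mod 28561)
Final: r = 5864 satisfies f(r) ≡ 0 mod 13^4.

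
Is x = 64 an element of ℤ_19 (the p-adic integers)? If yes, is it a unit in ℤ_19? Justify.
x ∈ ℤ_19^× (unit); v_19(x) = 0

ℤ_19 = {x ∈ ℚ_19 : v_19(x) ≥ 0} and ℤ_19^× = {x ∈ ℤ_19 : v_19(x) = 0}. Here v_19(64) = v_19(num) − v_19(den) = 0; compare against these criteria.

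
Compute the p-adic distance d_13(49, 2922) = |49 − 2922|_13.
d_13(49, 2922) = 1/169

Step 1 — x − y = 49 − 2922 = -2873. Step 2 — v_13(-2873) = 2 (factor: -2873 = −(13^2 · 17); the sign does not affect v_p). Step 3 — |x − y|_13 = 13^{-2} = 1/169.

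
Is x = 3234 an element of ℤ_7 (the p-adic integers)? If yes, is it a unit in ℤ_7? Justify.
x ∈ ℤ_7 but not a unit; v_7(x) = 2 > 0

ℤ_7 = {x ∈ ℚ_7 : v_7(x) ≥ 0} and ℤ_7^× = {x ∈ ℤ_7 : v_7(x) = 0}. Here v_7(3234) = v_7(num) − v_7(den) = 2; compare against these criteria.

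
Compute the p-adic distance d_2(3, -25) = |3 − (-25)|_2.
d_2(3, -25) = 1/4

Step 1 — x − y = 3 − (-25) = 28. Step 2 — v_2(28) = 2 (factor: 28 = (2^2 · 7); the sign does not affect v_p). Step 3 — |x − y|_2 = 2^{-2} = 1/4.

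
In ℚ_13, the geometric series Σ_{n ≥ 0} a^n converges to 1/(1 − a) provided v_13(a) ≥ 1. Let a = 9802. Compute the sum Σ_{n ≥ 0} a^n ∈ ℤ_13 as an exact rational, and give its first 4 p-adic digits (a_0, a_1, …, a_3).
Σ a^n = 1/(1 − a) = -1/9801;  first 4 digits = (1, 0, 6, 4)

v_13(a) = 2 ≥ 1, so the series converges in ℤ_13 to 1/(1 − a) = 1/(1 − 9802) = -1/9801. Expand this rational in ℤ_13: compute digits iteratively via d_i = x_i mod 13, x_{i+1} = (x_i − d_i)/13. The first 4 digits are (1, 0, 6, 4).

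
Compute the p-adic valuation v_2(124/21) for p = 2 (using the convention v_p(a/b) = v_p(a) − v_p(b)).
v_2(124/21) = 2

Factor powers of 2 from the numerator and denominator of the reduced fraction: 124 = 2^2 · 31 and 21 = 2^0 · 21. Apply v_p(a/b) = v_p(a) − v_p(b): v_2(124/21) = 2 − 0 = 2.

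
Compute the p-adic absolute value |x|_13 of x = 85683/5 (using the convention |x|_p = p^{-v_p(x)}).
|85683/5|_13 = 1/28561

Step 1 — compute v_13(x) by factoring powers of 13 out of the numerator and denominator: v_13(85683/5) = 4. Step 2 — apply |x|_p = p^{-v_p(x)} = 13^{-4} = 1/28561.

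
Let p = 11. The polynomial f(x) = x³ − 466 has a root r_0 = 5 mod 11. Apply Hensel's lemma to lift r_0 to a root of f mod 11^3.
r_2 = 500 (mod 1331)

Hensel: r_{i+1} = r_i − f(r_i)/f′(r_i) mod 11^{i+2}, where f′(x) = 3x². Iterate:
  r_0 = 5 (mod 11)
  r_1 = 16 (mod 121)
  r_2 = 500 (mod 1331)
Final: r = 500 with f(r) ≡ 0 mod 11^3.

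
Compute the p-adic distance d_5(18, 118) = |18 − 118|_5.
d_5(18, 118) = 1/25

Step 1 — x − y = 18 − 118 = -100. Step 2 — v_5(-100) = 2 (factor: -100 = −(5^2 · 4); the sign does not affect v_p). Step 3 — |x − y|_5 = 5^{-2} = 1/25.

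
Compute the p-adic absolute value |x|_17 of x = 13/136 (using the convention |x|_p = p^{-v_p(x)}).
|13/136|_17 = 17

Step 1 — compute v_17(x) by factoring powers of 17 out of the numerator and denominator: v_17(13/136) = -1. Step 2 — apply |x|_p = p^{-v_p(x)} = 17^{1} = 17.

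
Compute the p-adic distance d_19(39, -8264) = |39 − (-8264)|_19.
d_19(39, -8264) = 1/361

Step 1 — x − y = 39 − (-8264) = 8303. Step 2 — v_19(8303) = 2 (factor: 8303 = (19^2 · 23); the sign does not affect v_p). Step 3 — |x − y|_19 = 19^{-2} = 1/361.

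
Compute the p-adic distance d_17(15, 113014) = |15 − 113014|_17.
d_17(15, 113014) = 1/4913

Step 1 — x − y = 15 − 113014 = -112999. Step 2 — v_17(-112999) = 3 (factor: -112999 = −(17^3 · 23); the sign does not affect v_p). Step 3 — |x − y|_17 = 17^{-3} = 1/4913.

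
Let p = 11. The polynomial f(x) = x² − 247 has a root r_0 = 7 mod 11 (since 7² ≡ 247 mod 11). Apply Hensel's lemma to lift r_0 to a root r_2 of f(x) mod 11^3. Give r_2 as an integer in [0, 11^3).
r_2 = 1041 (mod 1331)

Hensel's recurrence: r_{i+1} = r_i − f(r_i)·(f′(r_i))^{-1} mod 11^{i+2}, with f′(x) = 2x. Iterate:
  r_0 = 7 (mod 11)
  r_1 = 73 (mod 121)
  r_2 = 1041 (mod 1331)
Final: r_2 = 1041, and one checks f(r_2) ≡ 0 mod 11^3.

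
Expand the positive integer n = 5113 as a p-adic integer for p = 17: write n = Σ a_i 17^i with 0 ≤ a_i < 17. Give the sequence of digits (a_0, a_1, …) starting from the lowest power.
(a_0, a_1, …) = (13, 11, 0, 1)

Repeated division by 17 gives the digits low-to-high: 5113 = 13 + 11·17^1 + 1·17^3. Digit sequence: (13, 11, 0, 1).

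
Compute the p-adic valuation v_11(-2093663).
v_11(-2093663) = 5

v_11(n) is the largest exponent k such that 11^k divides n. Factor out: -2093663 = -11^5 · 13. (Sign doesn't affect v_p.) So v_11(-2093663) = 5.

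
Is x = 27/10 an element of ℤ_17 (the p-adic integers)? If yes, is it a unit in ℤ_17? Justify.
x ∈ ℤ_17^× (unit); v_17(x) = 0

ℤ_17 = {x ∈ ℚ_17 : v_17(x) ≥ 0} and ℤ_17^× = {x ∈ ℤ_17 : v_17(x) = 0}. Here v_17(27/10) = v_17(num) − v_17(den) = 0; compare against these criteria.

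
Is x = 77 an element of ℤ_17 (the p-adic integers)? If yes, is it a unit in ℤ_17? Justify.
x ∈ ℤ_17^× (unit); v_17(x) = 0

ℤ_17 = {x ∈ ℚ_17 : v_17(x) ≥ 0} and ℤ_17^× = {x ∈ ℤ_17 : v_17(x) = 0}. Here v_17(77) = v_17(num) − v_17(den) = 0; compare against these criteria.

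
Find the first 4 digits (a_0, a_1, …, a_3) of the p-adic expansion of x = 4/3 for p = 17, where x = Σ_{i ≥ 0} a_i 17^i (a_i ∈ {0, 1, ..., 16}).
(a_0, …, a_3) = (7, 11, 5, 11)

v_17(4/3) = 0 (numerator and denominator both coprime to 17), so x ∈ ℤ_17^×. Compute digits iteratively via a_i = x_i mod 17, x_{i+1} = (x_i − a_i)/17, with x_0 = x:
  x_0 = 4/3;  a_0 = 7;  x_1 = (x_0 − 7)/17 = -1/3
  x_1 = -1/3;  a_1 = 11;  x_2 = (x_1 − 11)/17 = -2/3
  x_2 = -2/3;  a_2 = 5;  x_3 = (x_2 − 5)/17 = -1/3
  x_3 = -1/3;  a_3 = 11;  x_4 = (x_3 − 11)/17 = -2/3
Digits: (7, 11, 5, 11).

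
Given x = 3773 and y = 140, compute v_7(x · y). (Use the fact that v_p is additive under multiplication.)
v_7(528220) = 4

v_p(x) = 3 (factor: 3773 = 7^3 · 11); v_p(y) = 1 (factor: 140 = 7^1 · 20). Additivity: v_p(xy) = v_p(x) + v_p(y) = 3 + 1 = 4. (Direct check: xy = 528220 = 7^4 · (220).)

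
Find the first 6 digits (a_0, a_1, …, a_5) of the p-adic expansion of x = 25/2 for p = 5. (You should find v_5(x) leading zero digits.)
(a_0, …, a_5) = (0, 0, 3, 2, 2, 2)

v_5(25/2) = 2, so a_0 = ... = a_1 = 0. Factor out: x = 5^2 · u with u = 1/2 a unit in ℤ_5. Expand u iteratively via a_{v+i} = u_i mod 5, u_{i+1} = (u_i − a_{v+i})/5:
  u_0 = 1/2;  a_2 = 3;  u_1 = (u_0 − 3)/5 = -1/2
  u_1 = -1/2;  a_3 = 2;  u_2 = (u_1 − 2)/5 = -1/2
  u_2 = -1/2;  a_4 = 2;  u_3 = (u_2 − 2)/5 = -1/2
  u_3 = -1/2;  a_5 = 2;  u_4 = (u_3 − 2)/5 = -1/2
Digits: (0, 0, 3, 2, 2, 2).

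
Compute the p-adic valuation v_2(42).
v_2(42) = 1

v_2(n) is the largest exponent k such that 2^k divides n. Factor out: 42 = 2^1 · 21. (Sign doesn't affect v_p.) So v_2(42) = 1.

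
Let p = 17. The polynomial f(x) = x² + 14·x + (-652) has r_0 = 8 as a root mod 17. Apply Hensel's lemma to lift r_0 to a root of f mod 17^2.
r_1 = 178 (mod 289)

Hensel: r_{i+1} = r_i − f(r_i)·(f′(r_i))^{-1} mod 17^{i+2}, f′(x) = 2x + 14. Iterate:
  r_0 = 8 (mod 17)
  r_1 = 178 (mod 289)
Final: r = 178 satisfies f(r) ≡ 0 mod 17^2.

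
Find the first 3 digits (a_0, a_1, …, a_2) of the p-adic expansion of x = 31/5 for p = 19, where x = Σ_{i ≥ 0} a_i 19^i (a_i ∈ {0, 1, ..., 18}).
(a_0, …, a_2) = (10, 15, 3)

v_19(31/5) = 0 (numerator and denominator both coprime to 19), so x ∈ ℤ_19^×. Compute digits iteratively via a_i = x_i mod 19, x_{i+1} = (x_i − a_i)/19, with x_0 = x:
  x_0 = 31/5;  a_0 = 10;  x_1 = (x_0 − 10)/19 = -1/5
  x_1 = -1/5;  a_1 = 15;  x_2 = (x_1 − 15)/19 = -4/5
  x_2 = -4/5;  a_2 = 3;  x_3 = (x_2 − 3)/19 = -1/5
Digits: (10, 15, 3).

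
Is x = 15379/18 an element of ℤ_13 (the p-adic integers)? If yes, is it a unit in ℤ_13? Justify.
x ∈ ℤ_13 but not a unit; v_13(x) = 3 > 0

ℤ_13 = {x ∈ ℚ_13 : v_13(x) ≥ 0} and ℤ_13^× = {x ∈ ℤ_13 : v_13(x) = 0}. Here v_13(15379/18) = v_13(num) − v_13(den) = 3; compare against these criteria.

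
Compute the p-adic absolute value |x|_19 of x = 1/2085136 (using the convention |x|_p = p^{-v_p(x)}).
|1/2085136|_19 = 130321

Step 1 — compute v_19(x) by factoring powers of 19 out of the numerator and denominator: v_19(1/2085136) = -4. Step 2 — apply |x|_p = p^{-v_p(x)} = 19^{4} = 130321.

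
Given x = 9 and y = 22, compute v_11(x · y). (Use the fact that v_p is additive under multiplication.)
v_11(198) = 1

v_p(x) = 0 (factor: 9 = 11^0 · 9); v_p(y) = 1 (factor: 22 = 11^1 · 2). Additivity: v_p(xy) = v_p(x) + v_p(y) = 0 + 1 = 1. (Direct check: xy = 198 = 11^1 · (18).)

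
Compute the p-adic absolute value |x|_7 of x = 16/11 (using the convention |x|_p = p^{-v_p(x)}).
|16/11|_7 = 1

Step 1 — compute v_7(x) by factoring powers of 7 out of the numerator and denominator: v_7(16/11) = 0. Step 2 — apply |x|_p = p^{-v_p(x)} = 7^{0} = 1.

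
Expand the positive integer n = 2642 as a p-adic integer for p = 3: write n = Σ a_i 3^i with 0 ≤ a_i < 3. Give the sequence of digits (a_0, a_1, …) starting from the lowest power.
(a_0, a_1, …) = (2, 1, 2, 1, 2, 1, 0, 1)

Repeated division by 3 gives the digits low-to-high: 2642 = 2 + 1·3^1 + 2·3^2 + 1·3^3 + 2·3^4 + 1·3^5 + 1·3^7. Digit sequence: (2, 1, 2, 1, 2, 1, 0, 1).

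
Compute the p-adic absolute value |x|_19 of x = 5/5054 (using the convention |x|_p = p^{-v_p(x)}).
|5/5054|_19 = 361

Step 1 — compute v_19(x) by factoring powers of 19 out of the numerator and denominator: v_19(5/5054) = -2. Step 2 — apply |x|_p = p^{-v_p(x)} = 19^{2} = 361.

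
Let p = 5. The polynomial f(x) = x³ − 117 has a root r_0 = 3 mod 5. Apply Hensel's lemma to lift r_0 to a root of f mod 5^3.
r_2 = 123 (mod 125)

Hensel: r_{i+1} = r_i − f(r_i)/f′(r_i) mod 5^{i+2}, where f′(x) = 3x². Iterate:
  r_0 = 3 (mod 5)
  r_1 = 23 (mod 25)
  r_2 = 123 (mod 125)
Final: r = 123 with f(r) ≡ 0 mod 5^3.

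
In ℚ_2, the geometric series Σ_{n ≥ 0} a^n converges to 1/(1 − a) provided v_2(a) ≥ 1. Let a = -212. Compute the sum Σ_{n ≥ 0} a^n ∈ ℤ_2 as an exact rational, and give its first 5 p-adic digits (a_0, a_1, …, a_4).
Σ a^n = 1/(1 − a) = 1/213;  first 5 digits = (1, 0, 1, 1, 1)

v_2(a) = 2 ≥ 1, so the series converges in ℤ_2 to 1/(1 − a) = 1/(1 − (-212)) = 1/213. Expand this rational in ℤ_2: compute digits iteratively via d_i = x_i mod 2, x_{i+1} = (x_i − d_i)/2. The first 5 digits are (1, 0, 1, 1, 1).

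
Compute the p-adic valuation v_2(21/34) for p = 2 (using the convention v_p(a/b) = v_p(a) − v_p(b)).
v_2(21/34) = -1

Factor powers of 2 from the numerator and denominator of the reduced fraction: 21 = 2^0 · 21 and 34 = 2^1 · 17. Apply v_p(a/b) = v_p(a) − v_p(b): v_2(21/34) = 0 − 1 = -1.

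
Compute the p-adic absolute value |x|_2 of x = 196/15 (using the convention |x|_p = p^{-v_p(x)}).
|196/15|_2 = 1/4

Step 1 — compute v_2(x) by factoring powers of 2 out of the numerator and denominator: v_2(196/15) = 2. Step 2 — apply |x|_p = p^{-v_p(x)} = 2^{-2} = 1/4.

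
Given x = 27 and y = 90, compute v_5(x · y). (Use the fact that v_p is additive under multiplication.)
v_5(2430) = 1

v_p(x) = 0 (factor: 27 = 5^0 · 27); v_p(y) = 1 (factor: 90 = 5^1 · 18). Additivity: v_p(xy) = v_p(x) + v_p(y) = 0 + 1 = 1. (Direct check: xy = 2430 = 5^1 · (486).)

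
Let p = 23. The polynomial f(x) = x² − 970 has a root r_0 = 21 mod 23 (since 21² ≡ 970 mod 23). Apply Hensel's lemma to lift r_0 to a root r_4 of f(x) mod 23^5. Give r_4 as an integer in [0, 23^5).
r_4 = 4510804 (mod 6436343)

Hensel's recurrence: r_{i+1} = r_i − f(r_i)·(f′(r_i))^{-1} mod 23^{i+2}, with f′(x) = 2x. Iterate:
  r_0 = 21 (mod 23)
  r_1 = 21 (mod 529)
  r_2 = 9014 (mod 12167)
  r_3 = 33348 (mod 279841)
  r_4 = 4510804 (mod 6436343)
Final: r_4 = 4510804, and one checks f(r_4) ≡ 0 mod 23^5.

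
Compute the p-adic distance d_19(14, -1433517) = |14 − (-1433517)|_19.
d_19(14, -1433517) = 1/130321

Step 1 — x − y = 14 − (-1433517) = 1433531. Step 2 — v_19(1433531) = 4 (factor: 1433531 = (19^4 · 11); the sign does not affect v_p). Step 3 — |x − y|_19 = 19^{-4} = 1/130321.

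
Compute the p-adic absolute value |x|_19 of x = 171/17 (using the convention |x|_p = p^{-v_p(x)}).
|171/17|_19 = 1/19

Step 1 — compute v_19(x) by factoring powers of 19 out of the numerator and denominator: v_19(171/17) = 1. Step 2 — apply |x|_p = p^{-v_p(x)} = 19^{-1} = 1/19.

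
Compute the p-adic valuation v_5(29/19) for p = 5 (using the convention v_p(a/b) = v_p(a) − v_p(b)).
v_5(29/19) = 0

Factor powers of 5 from the numerator and denominator of the reduced fraction: 29 = 5^0 · 29 and 19 = 5^0 · 19. Apply v_p(a/b) = v_p(a) − v_p(b): v_5(29/19) = 0 − 0 = 0.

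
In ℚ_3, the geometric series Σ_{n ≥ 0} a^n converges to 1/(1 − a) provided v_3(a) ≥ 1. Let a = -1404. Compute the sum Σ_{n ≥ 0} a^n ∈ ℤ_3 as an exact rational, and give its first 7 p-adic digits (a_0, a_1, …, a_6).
Σ a^n = 1/(1 − a) = 1/1405;  first 7 digits = (1, 0, 0, 2, 0, 0, 2)

v_3(a) = 3 ≥ 1, so the series converges in ℤ_3 to 1/(1 − a) = 1/(1 − (-1404)) = 1/1405. Expand this rational in ℤ_3: compute digits iteratively via d_i = x_i mod 3, x_{i+1} = (x_i − d_i)/3. The first 7 digits are (1, 0, 0, 2, 0, 0, 2).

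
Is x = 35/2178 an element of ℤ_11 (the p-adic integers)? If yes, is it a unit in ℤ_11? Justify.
x ∉ ℤ_11 (v_11(x) = -2 < 0)

ℤ_11 = {x ∈ ℚ_11 : v_11(x) ≥ 0} and ℤ_11^× = {x ∈ ℤ_11 : v_11(x) = 0}. Here v_11(35/2178) = v_11(num) − v_11(den) = -2; compare against these criteria.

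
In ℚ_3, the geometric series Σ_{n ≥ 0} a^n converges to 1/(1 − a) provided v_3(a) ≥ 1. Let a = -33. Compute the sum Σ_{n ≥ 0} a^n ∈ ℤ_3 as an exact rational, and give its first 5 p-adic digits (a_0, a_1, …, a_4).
Σ a^n = 1/(1 − a) = 1/34;  first 5 digits = (1, 1, 0, 1, 2)

v_3(a) = 1 ≥ 1, so the series converges in ℤ_3 to 1/(1 − a) = 1/(1 − (-33)) = 1/34. Expand this rational in ℤ_3: compute digits iteratively via d_i = x_i mod 3, x_{i+1} = (x_i − d_i)/3. The first 5 digits are (1, 1, 0, 1, 2).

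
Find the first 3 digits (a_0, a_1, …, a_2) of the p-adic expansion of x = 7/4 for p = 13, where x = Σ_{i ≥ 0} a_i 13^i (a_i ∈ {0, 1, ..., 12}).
(a_0, …, a_2) = (5, 3, 3)

v_13(7/4) = 0 (numerator and denominator both coprime to 13), so x ∈ ℤ_13^×. Compute digits iteratively via a_i = x_i mod 13, x_{i+1} = (x_i − a_i)/13, with x_0 = x:
  x_0 = 7/4;  a_0 = 5;  x_1 = (x_0 − 5)/13 = -1/4
  x_1 = -1/4;  a_1 = 3;  x_2 = (x_1 − 3)/13 = -1/4
  x_2 = -1/4;  a_2 = 3;  x_3 = (x_2 − 3)/13 = -1/4
Digits: (5, 3, 3).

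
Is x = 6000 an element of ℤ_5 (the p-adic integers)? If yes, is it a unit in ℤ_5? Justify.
x ∈ ℤ_5 but not a unit; v_5(x) = 3 > 0

ℤ_5 = {x ∈ ℚ_5 : v_5(x) ≥ 0} and ℤ_5^× = {x ∈ ℤ_5 : v_5(x) = 0}. Here v_5(6000) = v_5(num) − v_5(den) = 3; compare against these criteria.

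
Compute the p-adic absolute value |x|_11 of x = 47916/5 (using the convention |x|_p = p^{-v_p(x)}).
|47916/5|_11 = 1/1331

Step 1 — compute v_11(x) by factoring powers of 11 out of the numerator and denominator: v_11(47916/5) = 3. Step 2 — apply |x|_p = p^{-v_p(x)} = 11^{-3} = 1/1331.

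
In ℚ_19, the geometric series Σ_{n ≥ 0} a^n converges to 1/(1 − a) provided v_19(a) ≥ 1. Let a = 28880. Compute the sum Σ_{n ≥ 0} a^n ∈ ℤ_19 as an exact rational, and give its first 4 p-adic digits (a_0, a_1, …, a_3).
Σ a^n = 1/(1 − a) = -1/28879;  first 4 digits = (1, 0, 4, 4)

v_19(a) = 2 ≥ 1, so the series converges in ℤ_19 to 1/(1 − a) = 1/(1 − 28880) = -1/28879. Expand this rational in ℤ_19: compute digits iteratively via d_i = x_i mod 19, x_{i+1} = (x_i − d_i)/19. The first 4 digits are (1, 0, 4, 4).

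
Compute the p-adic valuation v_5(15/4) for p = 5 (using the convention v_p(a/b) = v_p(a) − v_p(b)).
v_5(15/4) = 1

Factor powers of 5 from the numerator and denominator of the reduced fraction: 15 = 5^1 · 3 and 4 = 5^0 · 4. Apply v_p(a/b) = v_p(a) − v_p(b): v_5(15/4) = 1 − 0 = 1.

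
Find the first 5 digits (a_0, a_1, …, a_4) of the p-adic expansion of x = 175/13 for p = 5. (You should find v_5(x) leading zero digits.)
(a_0, …, a_4) = (0, 0, 4, 2, 1)

v_5(175/13) = 2, so a_0 = ... = a_1 = 0. Factor out: x = 5^2 · u with u = 7/13 a unit in ℤ_5. Expand u iteratively via a_{v+i} = u_i mod 5, u_{i+1} = (u_i − a_{v+i})/5:
  u_0 = 7/13;  a_2 = 4;  u_1 = (u_0 − 4)/5 = -9/13
  u_1 = -9/13;  a_3 = 2;  u_2 = (u_1 − 2)/5 = -7/13
  u_2 = -7/13;  a_4 = 1;  u_3 = (u_2 − 1)/5 = -4/13
Digits: (0, 0, 4, 2, 1).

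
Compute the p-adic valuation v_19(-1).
v_19(-1) = 0

v_19(n) is the largest exponent k such that 19^k divides n. Factor out: -1 = -19^0 · 1. (Sign doesn't affect v_p.) So v_19(-1) = 0.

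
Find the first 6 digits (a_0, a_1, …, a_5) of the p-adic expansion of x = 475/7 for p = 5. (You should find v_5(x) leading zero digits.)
(a_0, …, a_5) = (0, 0, 2, 3, 3, 0)

v_5(475/7) = 2, so a_0 = ... = a_1 = 0. Factor out: x = 5^2 · u with u = 19/7 a unit in ℤ_5. Expand u iteratively via a_{v+i} = u_i mod 5, u_{i+1} = (u_i − a_{v+i})/5:
  u_0 = 19/7;  a_2 = 2;  u_1 = (u_0 − 2)/5 = 1/7
  u_1 = 1/7;  a_3 = 3;  u_2 = (u_1 − 3)/5 = -4/7
  u_2 = -4/7;  a_4 = 3;  u_3 = (u_2 − 3)/5 = -5/7
  u_3 = -5/7;  a_5 = 0;  u_4 = (u_3 − 0)/5 = -1/7
Digits: (0, 0, 2, 3, 3, 0).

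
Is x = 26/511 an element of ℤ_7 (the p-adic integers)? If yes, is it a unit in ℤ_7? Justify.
x ∉ ℤ_7 (v_7(x) = -1 < 0)

ℤ_7 = {x ∈ ℚ_7 : v_7(x) ≥ 0} and ℤ_7^× = {x ∈ ℤ_7 : v_7(x) = 0}. Here v_7(26/511) = v_7(num) − v_7(den) = -1; compare against these criteria.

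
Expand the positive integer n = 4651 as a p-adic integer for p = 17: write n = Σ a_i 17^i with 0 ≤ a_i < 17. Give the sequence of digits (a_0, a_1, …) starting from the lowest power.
(a_0, a_1, …) = (10, 1, 16)

Repeated division by 17 gives the digits low-to-high: 4651 = 10 + 1·17^1 + 16·17^2. Digit sequence: (10, 1, 16).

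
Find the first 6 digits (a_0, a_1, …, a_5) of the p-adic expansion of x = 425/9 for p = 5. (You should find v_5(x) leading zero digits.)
(a_0, …, a_5) = (0, 0, 3, 2, 4, 3)

v_5(425/9) = 2, so a_0 = ... = a_1 = 0. Factor out: x = 5^2 · u with u = 17/9 a unit in ℤ_5. Expand u iteratively via a_{v+i} = u_i mod 5, u_{i+1} = (u_i − a_{v+i})/5:
  u_0 = 17/9;  a_2 = 3;  u_1 = (u_0 − 3)/5 = -2/9
  u_1 = -2/9;  a_3 = 2;  u_2 = (u_1 − 2)/5 = -4/9
  u_2 = -4/9;  a_4 = 4;  u_3 = (u_2 − 4)/5 = -8/9
  u_3 = -8/9;  a_5 = 3;  u_4 = (u_3 − 3)/5 = -7/9
Digits: (0, 0, 3, 2, 4, 3).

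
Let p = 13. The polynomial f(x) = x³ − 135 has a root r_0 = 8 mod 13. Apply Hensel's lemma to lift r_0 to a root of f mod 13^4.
r_3 = 5260 (mod 28561)

Hensel: r_{i+1} = r_i − f(r_i)/f′(r_i) mod 13^{i+2}, where f′(x) = 3x². Iterate:
  r_0 = 8 (mod 13)
  r_1 = 21 (mod 169)
  r_2 = 866 (mod 2197)
  r_3 = 5260 (mod 28561)
Final: r = 5260 with f(r) ≡ 0 mod 13^4.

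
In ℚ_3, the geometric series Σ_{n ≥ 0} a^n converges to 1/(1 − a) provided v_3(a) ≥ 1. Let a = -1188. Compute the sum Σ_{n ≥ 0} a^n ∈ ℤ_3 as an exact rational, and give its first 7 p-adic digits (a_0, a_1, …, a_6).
Σ a^n = 1/(1 − a) = 1/1189;  first 7 digits = (1, 0, 0, 1, 0, 1, 2)

v_3(a) = 3 ≥ 1, so the series converges in ℤ_3 to 1/(1 − a) = 1/(1 − (-1188)) = 1/1189. Expand this rational in ℤ_3: compute digits iteratively via d_i = x_i mod 3, x_{i+1} = (x_i − d_i)/3. The first 7 digits are (1, 0, 0, 1, 0, 1, 2).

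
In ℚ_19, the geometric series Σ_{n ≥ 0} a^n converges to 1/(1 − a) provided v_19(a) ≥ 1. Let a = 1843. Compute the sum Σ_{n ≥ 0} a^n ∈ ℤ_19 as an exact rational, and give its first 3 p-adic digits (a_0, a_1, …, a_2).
Σ a^n = 1/(1 − a) = -1/1842;  first 3 digits = (1, 2, 9)

v_19(a) = 1 ≥ 1, so the series converges in ℤ_19 to 1/(1 − a) = 1/(1 − 1843) = -1/1842. Expand this rational in ℤ_19: compute digits iteratively via d_i = x_i mod 19, x_{i+1} = (x_i − d_i)/19. The first 3 digits are (1, 2, 9).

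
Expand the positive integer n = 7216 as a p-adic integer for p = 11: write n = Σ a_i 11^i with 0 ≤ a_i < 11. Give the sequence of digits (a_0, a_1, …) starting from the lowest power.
(a_0, a_1, …) = (0, 7, 4, 5)

Repeated division by 11 gives the digits low-to-high: 7216 = 7·11^1 + 4·11^2 + 5·11^3. Digit sequence: (0, 7, 4, 5).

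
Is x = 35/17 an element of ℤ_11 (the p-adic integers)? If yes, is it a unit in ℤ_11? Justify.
x ∈ ℤ_11^× (unit); v_11(x) = 0

ℤ_11 = {x ∈ ℚ_11 : v_11(x) ≥ 0} and ℤ_11^× = {x ∈ ℤ_11 : v_11(x) = 0}. Here v_11(35/17) = v_11(num) − v_11(den) = 0; compare against these criteria.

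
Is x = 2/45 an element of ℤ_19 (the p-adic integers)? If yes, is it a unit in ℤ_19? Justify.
x ∈ ℤ_19^× (unit); v_19(x) = 0

ℤ_19 = {x ∈ ℚ_19 : v_19(x) ≥ 0} and ℤ_19^× = {x ∈ ℤ_19 : v_19(x) = 0}. Here v_19(2/45) = v_19(num) − v_19(den) = 0; compare against these criteria.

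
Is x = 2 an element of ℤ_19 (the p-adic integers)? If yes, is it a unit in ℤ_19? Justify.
x ∈ ℤ_19^× (unit); v_19(x) = 0

ℤ_19 = {x ∈ ℚ_19 : v_19(x) ≥ 0} and ℤ_19^× = {x ∈ ℤ_19 : v_19(x) = 0}. Here v_19(2) = v_19(num) − v_19(den) = 0; compare against these criteria.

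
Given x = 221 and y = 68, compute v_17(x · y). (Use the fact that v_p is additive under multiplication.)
v_17(15028) = 2

v_p(x) = 1 (factor: 221 = 17^1 · 13); v_p(y) = 1 (factor: 68 = 17^1 · 4). Additivity: v_p(xy) = v_p(x) + v_p(y) = 1 + 1 = 2. (Direct check: xy = 15028 = 17^2 · (52).)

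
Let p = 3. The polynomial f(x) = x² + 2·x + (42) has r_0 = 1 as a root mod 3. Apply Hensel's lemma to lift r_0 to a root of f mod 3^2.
r_1 = 1 (mod 9)

Hensel: r_{i+1} = r_i − f(r_i)·(f′(r_i))^{-1} mod 3^{i+2}, f′(x) = 2x + 2. Iterate:
  r_0 = 1 (mod 3)
  r_1 = 1 (mod 9)
Final: r = 1 satisfies f(r) ≡ 0 mod 3^2.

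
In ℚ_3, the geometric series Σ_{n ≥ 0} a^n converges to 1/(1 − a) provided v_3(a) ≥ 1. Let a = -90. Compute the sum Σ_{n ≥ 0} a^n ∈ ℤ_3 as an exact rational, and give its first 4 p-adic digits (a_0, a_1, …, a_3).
Σ a^n = 1/(1 − a) = 1/91;  first 4 digits = (1, 0, 2, 2)

v_3(a) = 2 ≥ 1, so the series converges in ℤ_3 to 1/(1 − a) = 1/(1 − (-90)) = 1/91. Expand this rational in ℤ_3: compute digits iteratively via d_i = x_i mod 3, x_{i+1} = (x_i − d_i)/3. The first 4 digits are (1, 0, 2, 2).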